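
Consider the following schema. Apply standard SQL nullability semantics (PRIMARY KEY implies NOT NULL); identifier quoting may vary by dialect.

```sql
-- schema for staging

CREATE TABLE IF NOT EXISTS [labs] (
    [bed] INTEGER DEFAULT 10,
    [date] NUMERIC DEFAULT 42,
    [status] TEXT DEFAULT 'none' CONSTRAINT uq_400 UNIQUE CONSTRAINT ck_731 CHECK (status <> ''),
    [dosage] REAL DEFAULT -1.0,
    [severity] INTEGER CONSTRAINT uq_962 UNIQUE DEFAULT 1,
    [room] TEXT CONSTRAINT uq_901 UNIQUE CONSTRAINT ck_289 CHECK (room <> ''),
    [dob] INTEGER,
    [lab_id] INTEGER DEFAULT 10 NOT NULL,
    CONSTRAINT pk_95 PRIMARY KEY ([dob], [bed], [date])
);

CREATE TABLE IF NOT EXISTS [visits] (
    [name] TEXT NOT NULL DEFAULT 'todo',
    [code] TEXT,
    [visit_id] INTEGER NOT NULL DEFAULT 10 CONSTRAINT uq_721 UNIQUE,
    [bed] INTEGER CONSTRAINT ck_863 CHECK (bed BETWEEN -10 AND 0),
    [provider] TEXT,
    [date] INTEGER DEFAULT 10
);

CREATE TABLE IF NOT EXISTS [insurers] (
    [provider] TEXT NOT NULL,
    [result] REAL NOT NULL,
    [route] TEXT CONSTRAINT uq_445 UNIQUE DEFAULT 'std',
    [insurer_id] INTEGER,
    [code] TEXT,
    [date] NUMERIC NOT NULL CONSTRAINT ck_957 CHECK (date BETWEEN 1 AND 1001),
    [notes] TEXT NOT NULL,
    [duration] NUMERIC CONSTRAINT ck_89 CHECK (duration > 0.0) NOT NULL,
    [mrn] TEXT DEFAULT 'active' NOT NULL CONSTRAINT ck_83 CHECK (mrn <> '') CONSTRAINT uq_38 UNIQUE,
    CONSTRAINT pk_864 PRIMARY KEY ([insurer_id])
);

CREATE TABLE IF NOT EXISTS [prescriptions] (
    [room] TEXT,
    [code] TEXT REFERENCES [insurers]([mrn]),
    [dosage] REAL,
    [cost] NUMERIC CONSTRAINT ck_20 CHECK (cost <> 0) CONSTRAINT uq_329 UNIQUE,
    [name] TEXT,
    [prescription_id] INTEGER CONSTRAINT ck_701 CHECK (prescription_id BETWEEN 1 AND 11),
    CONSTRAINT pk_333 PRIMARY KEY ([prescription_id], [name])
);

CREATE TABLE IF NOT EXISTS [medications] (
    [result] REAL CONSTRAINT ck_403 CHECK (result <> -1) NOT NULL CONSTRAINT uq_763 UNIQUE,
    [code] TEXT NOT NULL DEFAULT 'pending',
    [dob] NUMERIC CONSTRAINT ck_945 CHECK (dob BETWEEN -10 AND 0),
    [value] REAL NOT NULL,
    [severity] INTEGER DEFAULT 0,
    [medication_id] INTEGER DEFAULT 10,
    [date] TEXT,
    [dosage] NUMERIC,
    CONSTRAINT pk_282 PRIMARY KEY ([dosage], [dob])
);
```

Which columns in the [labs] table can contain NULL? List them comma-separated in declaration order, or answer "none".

status, dosage, severity, room

- bed: part of the PRIMARY KEY, which implies NOT NULL → not nullable.
- date: part of the PRIMARY KEY, which implies NOT NULL → not nullable.
- status: CHECK does not forbid NULL (a CHECK constraint passes when its expression is NULL) → nullable.
- dosage: DEFAULT only fills an omitted column; an explicit NULL is still allowed → nullable.
- severity: UNIQUE does not imply NOT NULL → nullable.
- room: CHECK does not forbid NULL (a CHECK constraint passes when its expression is NULL) → nullable.
- dob: part of the PRIMARY KEY, which implies NOT NULL → not nullable.
- lab_id: declared NOT NULL → not nullable.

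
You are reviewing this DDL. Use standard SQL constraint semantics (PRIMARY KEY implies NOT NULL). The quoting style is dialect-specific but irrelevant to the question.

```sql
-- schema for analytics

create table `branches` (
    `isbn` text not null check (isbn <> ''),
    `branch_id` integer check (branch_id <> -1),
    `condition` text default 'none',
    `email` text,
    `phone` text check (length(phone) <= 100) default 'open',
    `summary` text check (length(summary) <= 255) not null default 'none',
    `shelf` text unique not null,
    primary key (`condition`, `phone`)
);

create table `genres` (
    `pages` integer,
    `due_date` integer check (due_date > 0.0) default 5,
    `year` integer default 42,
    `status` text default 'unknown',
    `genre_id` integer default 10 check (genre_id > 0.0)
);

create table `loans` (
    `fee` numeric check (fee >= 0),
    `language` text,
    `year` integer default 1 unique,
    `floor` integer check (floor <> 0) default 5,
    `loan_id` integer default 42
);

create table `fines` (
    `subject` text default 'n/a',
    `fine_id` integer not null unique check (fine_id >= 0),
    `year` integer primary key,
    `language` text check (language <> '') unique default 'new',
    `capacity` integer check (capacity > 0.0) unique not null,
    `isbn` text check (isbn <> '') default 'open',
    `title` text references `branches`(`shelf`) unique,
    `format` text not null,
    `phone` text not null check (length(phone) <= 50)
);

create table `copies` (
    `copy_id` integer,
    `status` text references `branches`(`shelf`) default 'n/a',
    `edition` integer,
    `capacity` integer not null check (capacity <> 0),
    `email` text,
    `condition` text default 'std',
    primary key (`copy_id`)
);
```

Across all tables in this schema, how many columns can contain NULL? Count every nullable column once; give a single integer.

20

branches: 2 nullable (branch_id, email — PK (condition, phone) and explicit NOT NULL columns excluded).
genres: 5 nullable (pages, due_date, year, status, genre_id — PK none and explicit NOT NULL columns excluded).
loans: 5 nullable (fee, language, year, floor, loan_id — PK none and explicit NOT NULL columns excluded).
fines: 4 nullable (subject, language, isbn, title — PK (year) and explicit NOT NULL columns excluded).
copies: 4 nullable (status, edition, email, condition — PK (copy_id) and explicit NOT NULL columns excluded).
Total: 2 + 5 + 5 + 4 + 4 = 20.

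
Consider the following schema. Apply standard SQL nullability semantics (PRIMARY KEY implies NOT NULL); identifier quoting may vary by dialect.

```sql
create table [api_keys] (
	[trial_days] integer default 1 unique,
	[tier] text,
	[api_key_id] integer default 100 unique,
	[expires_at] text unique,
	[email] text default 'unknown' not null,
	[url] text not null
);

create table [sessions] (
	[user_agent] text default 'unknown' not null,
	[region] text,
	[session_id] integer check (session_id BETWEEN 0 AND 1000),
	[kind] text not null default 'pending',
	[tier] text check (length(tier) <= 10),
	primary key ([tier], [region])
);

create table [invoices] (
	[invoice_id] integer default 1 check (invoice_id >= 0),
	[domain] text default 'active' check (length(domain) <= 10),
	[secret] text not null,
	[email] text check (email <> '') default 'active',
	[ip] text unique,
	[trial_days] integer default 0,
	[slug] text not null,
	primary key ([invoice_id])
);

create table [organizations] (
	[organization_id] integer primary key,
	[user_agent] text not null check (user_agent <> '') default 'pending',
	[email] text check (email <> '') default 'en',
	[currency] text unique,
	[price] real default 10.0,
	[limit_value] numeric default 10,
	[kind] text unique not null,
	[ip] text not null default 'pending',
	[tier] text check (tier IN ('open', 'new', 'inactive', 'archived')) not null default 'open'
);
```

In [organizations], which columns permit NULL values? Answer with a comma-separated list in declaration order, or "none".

email, currency, price, limit_value

- organization_id: part of the PRIMARY KEY, which implies NOT NULL → not nullable.
- user_agent: declared NOT NULL → not nullable.
- email: CHECK does not forbid NULL (a CHECK constraint passes when its expression is NULL) → nullable.
- currency: UNIQUE does not imply NOT NULL → nullable.
- price: DEFAULT only fills an omitted column; an explicit NULL is still allowed → nullable.
- limit_value: DEFAULT only fills an omitted column; an explicit NULL is still allowed → nullable.
- kind: declared NOT NULL → not nullable.
- ip: declared NOT NULL → not nullable.
- tier: declared NOT NULL → not nullable.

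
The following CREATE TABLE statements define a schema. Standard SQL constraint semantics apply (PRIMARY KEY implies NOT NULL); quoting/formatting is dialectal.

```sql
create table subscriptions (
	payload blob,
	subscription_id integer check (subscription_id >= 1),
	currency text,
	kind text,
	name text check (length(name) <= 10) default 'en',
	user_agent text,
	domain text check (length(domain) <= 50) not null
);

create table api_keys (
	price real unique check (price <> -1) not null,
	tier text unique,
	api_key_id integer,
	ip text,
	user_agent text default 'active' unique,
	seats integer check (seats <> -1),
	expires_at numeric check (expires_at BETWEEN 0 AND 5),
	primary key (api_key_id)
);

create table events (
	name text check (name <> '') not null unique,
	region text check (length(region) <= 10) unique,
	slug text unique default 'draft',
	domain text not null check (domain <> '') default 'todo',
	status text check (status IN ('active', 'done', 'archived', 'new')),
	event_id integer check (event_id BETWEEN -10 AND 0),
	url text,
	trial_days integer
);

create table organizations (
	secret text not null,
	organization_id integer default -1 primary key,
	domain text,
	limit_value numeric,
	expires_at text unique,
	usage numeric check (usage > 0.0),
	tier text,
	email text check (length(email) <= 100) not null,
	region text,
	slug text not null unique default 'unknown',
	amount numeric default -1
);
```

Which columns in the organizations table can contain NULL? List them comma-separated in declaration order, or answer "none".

- secret: declared NOT NULL → not nullable.
- organization_id: part of the PRIMARY KEY, which implies NOT NULL → not nullable.
- domain: no NOT NULL constraint applies → nullable.
- limit_value: no NOT NULL constraint applies → nullable.
- expires_at: UNIQUE does not imply NOT NULL → nullable.
- usage: CHECK does not forbid NULL (a CHECK constraint passes when its expression is NULL) → nullable.
- tier: no NOT NULL constraint applies → nullable.
- email: declared NOT NULL → not nullable.
- region: no NOT NULL constraint applies → nullable.
- slug: declared NOT NULL → not nullable.
- amount: DEFAULT only fills an omitted column; an explicit NULL is still allowed → nullable.

domain, limit_value, expires_at, usage, tier, region, amount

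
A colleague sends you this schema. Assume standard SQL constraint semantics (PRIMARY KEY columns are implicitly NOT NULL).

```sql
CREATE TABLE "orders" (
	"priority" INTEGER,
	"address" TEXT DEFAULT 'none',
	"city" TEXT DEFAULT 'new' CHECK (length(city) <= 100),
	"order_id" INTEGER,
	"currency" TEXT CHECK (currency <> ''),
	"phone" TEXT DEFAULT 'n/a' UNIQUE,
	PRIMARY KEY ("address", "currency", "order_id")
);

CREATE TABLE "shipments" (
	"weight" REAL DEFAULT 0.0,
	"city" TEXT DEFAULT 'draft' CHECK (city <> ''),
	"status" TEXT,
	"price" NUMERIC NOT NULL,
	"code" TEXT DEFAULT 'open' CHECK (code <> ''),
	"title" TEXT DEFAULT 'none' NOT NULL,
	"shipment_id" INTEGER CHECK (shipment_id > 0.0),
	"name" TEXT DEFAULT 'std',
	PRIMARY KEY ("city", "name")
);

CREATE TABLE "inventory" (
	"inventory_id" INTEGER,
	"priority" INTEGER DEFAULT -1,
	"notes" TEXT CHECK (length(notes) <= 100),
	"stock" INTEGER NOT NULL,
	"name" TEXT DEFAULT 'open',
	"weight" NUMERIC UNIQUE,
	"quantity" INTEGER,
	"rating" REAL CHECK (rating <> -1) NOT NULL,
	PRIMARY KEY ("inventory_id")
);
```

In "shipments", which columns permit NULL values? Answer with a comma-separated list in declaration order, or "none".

weight, status, code, shipment_id

- weight: DEFAULT only fills an omitted column; an explicit NULL is still allowed → nullable.
- city: part of the PRIMARY KEY, which implies NOT NULL → not nullable.
- status: no NOT NULL constraint applies → nullable.
- price: declared NOT NULL → not nullable.
- code: CHECK does not forbid NULL (a CHECK constraint passes when its expression is NULL) → nullable.
- title: declared NOT NULL → not nullable.
- shipment_id: CHECK does not forbid NULL (a CHECK constraint passes when its expression is NULL) → nullable.
- name: part of the PRIMARY KEY, which implies NOT NULL → not nullable.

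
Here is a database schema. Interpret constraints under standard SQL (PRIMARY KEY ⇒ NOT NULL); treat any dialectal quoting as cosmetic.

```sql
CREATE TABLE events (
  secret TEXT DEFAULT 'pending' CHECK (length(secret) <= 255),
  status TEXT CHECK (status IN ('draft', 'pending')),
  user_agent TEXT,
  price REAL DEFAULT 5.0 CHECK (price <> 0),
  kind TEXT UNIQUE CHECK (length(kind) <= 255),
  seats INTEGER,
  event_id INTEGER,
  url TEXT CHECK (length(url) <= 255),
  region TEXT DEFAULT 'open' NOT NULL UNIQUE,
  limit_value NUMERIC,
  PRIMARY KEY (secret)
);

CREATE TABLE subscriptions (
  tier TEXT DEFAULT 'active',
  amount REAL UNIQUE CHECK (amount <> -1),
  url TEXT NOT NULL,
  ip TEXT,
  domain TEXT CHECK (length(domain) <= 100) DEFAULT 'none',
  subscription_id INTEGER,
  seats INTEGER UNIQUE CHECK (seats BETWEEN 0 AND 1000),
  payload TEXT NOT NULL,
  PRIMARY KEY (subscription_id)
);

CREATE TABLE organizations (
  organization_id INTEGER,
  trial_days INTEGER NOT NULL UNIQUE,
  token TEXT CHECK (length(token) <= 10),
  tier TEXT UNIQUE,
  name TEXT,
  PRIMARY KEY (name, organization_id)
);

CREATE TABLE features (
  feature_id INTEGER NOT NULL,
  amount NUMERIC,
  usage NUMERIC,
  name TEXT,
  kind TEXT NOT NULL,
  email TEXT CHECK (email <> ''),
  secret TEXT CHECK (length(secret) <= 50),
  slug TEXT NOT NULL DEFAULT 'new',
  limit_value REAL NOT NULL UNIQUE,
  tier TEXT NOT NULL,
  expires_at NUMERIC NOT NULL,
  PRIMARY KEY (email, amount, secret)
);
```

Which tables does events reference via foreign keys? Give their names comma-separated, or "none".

No column in events has a REFERENCES clause.

none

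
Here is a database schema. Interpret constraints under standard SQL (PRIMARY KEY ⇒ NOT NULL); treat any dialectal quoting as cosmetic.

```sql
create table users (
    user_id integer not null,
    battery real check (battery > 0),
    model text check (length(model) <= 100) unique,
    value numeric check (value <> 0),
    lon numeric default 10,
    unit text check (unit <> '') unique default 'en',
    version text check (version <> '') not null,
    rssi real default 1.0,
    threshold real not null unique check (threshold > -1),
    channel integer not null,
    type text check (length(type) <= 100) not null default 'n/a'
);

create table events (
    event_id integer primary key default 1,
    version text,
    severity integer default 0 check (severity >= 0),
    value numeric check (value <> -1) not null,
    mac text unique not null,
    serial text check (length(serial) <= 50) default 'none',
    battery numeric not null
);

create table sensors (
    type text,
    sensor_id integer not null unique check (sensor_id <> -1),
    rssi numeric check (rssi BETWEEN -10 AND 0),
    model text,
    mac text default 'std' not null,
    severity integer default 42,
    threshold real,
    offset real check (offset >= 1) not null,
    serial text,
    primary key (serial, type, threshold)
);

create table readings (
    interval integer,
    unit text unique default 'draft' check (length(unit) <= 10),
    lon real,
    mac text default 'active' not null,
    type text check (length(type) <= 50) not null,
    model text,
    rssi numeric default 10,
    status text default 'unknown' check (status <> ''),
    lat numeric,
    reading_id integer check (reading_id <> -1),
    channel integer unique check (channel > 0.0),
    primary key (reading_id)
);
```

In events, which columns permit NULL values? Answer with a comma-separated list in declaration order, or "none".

- event_id: part of the PRIMARY KEY, which implies NOT NULL → not nullable.
- version: no NOT NULL constraint applies → nullable.
- severity: CHECK does not forbid NULL (a CHECK constraint passes when its expression is NULL) → nullable.
- value: declared NOT NULL → not nullable.
- mac: declared NOT NULL → not nullable.
- serial: CHECK does not forbid NULL (a CHECK constraint passes when its expression is NULL) → nullable.
- battery: declared NOT NULL → not nullable.

version, severity, serial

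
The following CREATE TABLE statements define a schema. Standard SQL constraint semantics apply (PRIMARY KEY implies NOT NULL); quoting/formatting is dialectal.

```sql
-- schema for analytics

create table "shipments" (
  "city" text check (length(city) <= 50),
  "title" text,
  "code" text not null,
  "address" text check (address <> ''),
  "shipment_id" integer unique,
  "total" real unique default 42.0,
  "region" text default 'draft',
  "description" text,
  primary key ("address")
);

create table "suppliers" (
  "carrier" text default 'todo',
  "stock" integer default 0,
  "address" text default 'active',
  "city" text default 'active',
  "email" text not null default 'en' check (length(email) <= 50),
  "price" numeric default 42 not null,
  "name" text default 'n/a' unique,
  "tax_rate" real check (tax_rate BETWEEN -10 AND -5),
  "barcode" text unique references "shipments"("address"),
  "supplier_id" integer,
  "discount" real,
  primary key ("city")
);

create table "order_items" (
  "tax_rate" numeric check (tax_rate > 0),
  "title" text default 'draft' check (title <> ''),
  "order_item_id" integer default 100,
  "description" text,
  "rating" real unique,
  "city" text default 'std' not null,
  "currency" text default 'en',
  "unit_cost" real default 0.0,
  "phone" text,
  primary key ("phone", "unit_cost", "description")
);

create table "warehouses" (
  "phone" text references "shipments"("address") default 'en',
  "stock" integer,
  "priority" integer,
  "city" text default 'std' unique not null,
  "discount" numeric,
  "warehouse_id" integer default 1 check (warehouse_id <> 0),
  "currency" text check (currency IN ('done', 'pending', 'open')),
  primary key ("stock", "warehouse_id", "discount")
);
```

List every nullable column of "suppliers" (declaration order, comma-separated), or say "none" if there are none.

- carrier: DEFAULT only fills an omitted column; an explicit NULL is still allowed → nullable.
- stock: DEFAULT only fills an omitted column; an explicit NULL is still allowed → nullable.
- address: DEFAULT only fills an omitted column; an explicit NULL is still allowed → nullable.
- city: part of the PRIMARY KEY, which implies NOT NULL → not nullable.
- email: declared NOT NULL → not nullable.
- price: declared NOT NULL → not nullable.
- name: UNIQUE does not imply NOT NULL → nullable.
- tax_rate: CHECK does not forbid NULL (a CHECK constraint passes when its expression is NULL) → nullable.
- barcode: a foreign key column may be NULL unless separately constrained → nullable.
- supplier_id: no NOT NULL constraint applies → nullable.
- discount: no NOT NULL constraint applies → nullable.

carrier, stock, address, name, tax_rate, barcode, supplier_id, discount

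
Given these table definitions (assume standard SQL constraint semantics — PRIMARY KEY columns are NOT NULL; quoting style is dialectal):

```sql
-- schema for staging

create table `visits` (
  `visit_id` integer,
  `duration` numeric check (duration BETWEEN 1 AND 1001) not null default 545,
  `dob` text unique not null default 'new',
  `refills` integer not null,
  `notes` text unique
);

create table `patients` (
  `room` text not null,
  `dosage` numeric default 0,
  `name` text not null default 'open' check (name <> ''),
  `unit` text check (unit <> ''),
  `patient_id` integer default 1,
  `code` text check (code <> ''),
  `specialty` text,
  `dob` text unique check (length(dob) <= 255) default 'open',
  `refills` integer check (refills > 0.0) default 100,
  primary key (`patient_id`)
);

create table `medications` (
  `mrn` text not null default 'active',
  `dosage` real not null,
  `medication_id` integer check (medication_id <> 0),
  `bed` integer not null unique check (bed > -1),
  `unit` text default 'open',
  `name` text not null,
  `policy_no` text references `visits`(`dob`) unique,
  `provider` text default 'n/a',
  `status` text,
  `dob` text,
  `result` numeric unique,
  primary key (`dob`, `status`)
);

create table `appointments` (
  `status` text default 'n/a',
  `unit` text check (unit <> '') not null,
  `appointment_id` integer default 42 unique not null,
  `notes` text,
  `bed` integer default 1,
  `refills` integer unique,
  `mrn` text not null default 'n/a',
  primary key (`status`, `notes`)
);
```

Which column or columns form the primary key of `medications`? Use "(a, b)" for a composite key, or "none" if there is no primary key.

(dob, status)

A table-level PRIMARY KEY clause names 2 columns: dob, status.
This is a composite key — the combination is unique, not each column individually.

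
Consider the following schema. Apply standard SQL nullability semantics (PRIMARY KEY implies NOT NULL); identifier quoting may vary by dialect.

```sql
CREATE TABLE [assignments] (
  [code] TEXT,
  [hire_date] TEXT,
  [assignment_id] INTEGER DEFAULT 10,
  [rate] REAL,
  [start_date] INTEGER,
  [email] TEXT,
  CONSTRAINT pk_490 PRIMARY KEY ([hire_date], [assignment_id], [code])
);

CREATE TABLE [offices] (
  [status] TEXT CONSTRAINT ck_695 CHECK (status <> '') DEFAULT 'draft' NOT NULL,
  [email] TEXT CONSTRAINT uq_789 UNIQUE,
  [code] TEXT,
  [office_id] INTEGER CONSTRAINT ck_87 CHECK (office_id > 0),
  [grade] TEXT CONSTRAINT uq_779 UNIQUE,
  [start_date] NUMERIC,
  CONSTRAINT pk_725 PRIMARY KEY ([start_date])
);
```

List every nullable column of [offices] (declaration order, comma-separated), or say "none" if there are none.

- status: declared NOT NULL → not nullable.
- email: UNIQUE does not imply NOT NULL → nullable.
- code: no NOT NULL constraint applies → nullable.
- office_id: CHECK does not forbid NULL (a CHECK constraint passes when its expression is NULL) → nullable.
- grade: UNIQUE does not imply NOT NULL → nullable.
- start_date: part of the PRIMARY KEY, which implies NOT NULL → not nullable.

email, code, office_id, grade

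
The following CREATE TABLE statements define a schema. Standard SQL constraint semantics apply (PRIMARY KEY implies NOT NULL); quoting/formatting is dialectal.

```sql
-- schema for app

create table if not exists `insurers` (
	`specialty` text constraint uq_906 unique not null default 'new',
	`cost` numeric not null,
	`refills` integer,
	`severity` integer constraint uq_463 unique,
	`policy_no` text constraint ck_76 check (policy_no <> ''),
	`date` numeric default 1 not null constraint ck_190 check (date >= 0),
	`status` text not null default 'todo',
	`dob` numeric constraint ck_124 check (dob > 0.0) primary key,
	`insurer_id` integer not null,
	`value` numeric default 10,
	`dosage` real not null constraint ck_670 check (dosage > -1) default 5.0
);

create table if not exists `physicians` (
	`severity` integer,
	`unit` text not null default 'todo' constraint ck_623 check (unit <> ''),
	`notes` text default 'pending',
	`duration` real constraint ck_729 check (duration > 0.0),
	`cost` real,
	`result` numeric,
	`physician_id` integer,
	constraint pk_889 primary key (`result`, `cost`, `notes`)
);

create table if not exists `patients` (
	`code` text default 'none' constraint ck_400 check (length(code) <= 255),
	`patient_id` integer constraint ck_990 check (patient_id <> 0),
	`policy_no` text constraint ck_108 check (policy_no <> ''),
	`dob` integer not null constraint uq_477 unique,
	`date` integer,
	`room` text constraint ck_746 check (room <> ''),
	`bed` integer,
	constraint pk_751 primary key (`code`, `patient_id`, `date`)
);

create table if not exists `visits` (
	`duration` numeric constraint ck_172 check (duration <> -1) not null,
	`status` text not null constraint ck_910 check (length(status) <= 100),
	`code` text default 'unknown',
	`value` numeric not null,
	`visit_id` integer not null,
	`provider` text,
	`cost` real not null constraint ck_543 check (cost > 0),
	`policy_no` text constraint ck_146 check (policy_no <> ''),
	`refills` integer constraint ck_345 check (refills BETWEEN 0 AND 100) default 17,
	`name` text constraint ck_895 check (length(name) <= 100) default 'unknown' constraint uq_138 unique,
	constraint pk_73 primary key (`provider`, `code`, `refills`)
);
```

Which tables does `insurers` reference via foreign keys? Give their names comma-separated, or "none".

No column in insurers has a REFERENCES clause.

none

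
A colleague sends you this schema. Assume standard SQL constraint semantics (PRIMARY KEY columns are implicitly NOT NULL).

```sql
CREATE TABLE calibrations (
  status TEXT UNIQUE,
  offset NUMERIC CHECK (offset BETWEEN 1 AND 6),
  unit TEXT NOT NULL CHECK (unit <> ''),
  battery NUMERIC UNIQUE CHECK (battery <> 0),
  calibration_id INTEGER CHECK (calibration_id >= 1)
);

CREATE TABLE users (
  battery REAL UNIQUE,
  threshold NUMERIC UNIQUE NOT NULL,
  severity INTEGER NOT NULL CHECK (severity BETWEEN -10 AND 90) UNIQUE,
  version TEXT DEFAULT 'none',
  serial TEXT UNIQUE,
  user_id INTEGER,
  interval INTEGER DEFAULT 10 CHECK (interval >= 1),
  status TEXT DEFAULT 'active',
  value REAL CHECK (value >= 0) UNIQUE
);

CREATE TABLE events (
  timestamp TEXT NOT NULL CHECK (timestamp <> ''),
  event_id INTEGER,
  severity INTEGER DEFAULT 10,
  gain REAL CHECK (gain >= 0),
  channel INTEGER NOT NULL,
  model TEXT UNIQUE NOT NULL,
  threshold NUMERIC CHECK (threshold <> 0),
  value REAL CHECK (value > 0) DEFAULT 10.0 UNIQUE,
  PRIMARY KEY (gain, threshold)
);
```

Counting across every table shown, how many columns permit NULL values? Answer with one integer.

14

calibrations: 4 nullable (status, offset, battery, calibration_id — PK none and explicit NOT NULL columns excluded).
users: 7 nullable (battery, version, serial, user_id, interval, status, value — PK none and explicit NOT NULL columns excluded).
events: 3 nullable (event_id, severity, value — PK (gain, threshold) and explicit NOT NULL columns excluded).
Total: 4 + 7 + 3 = 14.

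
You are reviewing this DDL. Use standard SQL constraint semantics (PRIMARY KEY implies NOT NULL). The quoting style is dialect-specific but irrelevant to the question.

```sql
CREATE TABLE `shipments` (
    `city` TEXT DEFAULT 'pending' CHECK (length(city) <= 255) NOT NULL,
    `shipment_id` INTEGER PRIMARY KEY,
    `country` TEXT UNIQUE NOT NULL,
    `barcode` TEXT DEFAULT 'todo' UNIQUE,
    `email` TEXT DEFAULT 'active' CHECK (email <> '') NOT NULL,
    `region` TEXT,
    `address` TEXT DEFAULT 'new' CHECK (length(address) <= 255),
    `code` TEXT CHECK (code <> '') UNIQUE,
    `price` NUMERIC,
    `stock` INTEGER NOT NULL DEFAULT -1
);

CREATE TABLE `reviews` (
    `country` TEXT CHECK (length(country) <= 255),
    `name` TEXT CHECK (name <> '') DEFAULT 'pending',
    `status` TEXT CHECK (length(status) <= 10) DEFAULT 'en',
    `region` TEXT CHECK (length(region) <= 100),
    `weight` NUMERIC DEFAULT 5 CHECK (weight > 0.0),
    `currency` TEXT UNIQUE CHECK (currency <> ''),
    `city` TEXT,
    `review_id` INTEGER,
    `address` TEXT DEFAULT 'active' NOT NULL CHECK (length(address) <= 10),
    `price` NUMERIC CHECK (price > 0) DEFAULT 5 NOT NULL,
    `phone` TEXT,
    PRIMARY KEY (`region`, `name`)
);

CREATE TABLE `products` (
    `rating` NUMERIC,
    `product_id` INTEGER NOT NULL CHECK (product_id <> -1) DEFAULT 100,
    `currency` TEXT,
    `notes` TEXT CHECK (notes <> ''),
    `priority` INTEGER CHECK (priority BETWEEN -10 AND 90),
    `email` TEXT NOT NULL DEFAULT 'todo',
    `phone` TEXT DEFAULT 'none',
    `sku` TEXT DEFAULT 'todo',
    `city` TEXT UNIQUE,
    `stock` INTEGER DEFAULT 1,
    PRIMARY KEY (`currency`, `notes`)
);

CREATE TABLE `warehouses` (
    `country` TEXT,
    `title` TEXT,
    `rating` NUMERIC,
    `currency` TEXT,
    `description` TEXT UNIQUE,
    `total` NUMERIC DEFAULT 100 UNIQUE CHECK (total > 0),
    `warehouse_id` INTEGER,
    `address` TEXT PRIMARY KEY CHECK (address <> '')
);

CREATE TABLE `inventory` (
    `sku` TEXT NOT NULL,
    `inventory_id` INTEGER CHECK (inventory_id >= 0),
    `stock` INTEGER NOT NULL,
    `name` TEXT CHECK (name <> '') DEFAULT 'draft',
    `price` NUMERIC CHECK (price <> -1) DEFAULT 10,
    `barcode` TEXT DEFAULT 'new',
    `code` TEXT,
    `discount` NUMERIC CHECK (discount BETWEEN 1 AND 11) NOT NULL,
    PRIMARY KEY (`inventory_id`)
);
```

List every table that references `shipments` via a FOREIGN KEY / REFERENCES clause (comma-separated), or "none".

No REFERENCES clause anywhere in the schema names shipments.

none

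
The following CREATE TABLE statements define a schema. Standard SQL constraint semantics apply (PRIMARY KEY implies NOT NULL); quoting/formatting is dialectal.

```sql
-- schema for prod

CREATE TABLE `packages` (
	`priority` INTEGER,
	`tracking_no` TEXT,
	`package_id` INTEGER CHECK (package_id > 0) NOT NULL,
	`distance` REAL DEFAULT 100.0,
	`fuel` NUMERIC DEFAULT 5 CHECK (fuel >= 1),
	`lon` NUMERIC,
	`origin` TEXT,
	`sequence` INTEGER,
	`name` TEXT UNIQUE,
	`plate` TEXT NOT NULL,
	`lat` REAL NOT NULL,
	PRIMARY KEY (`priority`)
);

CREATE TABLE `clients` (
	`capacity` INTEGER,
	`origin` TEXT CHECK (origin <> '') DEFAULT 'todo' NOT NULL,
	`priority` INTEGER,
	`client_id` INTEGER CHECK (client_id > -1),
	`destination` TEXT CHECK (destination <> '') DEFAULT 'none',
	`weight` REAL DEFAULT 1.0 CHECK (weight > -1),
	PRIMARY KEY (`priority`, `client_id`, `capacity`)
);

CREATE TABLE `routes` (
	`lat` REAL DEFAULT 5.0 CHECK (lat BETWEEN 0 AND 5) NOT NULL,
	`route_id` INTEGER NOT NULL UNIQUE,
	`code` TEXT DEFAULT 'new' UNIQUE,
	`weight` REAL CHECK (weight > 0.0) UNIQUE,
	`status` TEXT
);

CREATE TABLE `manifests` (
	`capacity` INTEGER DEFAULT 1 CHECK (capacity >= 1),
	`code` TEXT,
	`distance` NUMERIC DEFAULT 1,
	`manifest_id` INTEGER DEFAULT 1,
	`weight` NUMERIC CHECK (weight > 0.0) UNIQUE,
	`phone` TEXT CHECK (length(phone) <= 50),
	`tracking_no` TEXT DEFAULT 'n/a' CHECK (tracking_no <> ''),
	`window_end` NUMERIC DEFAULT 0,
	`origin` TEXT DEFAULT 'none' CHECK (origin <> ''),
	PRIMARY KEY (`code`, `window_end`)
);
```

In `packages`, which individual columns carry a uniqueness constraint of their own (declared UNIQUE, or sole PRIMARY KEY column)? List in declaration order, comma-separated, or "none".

priority, name

- priority: single-column PRIMARY KEY → unique.
- tracking_no: no UNIQUE or single-column PK constraint.
- package_id: no UNIQUE or single-column PK constraint.
- distance: no UNIQUE or single-column PK constraint.
- fuel: no UNIQUE or single-column PK constraint.
- lon: no UNIQUE or single-column PK constraint.
- origin: no UNIQUE or single-column PK constraint.
- sequence: no UNIQUE or single-column PK constraint.
- name: declared UNIQUE → unique.
- plate: no UNIQUE or single-column PK constraint.
- lat: no UNIQUE or single-column PK constraint.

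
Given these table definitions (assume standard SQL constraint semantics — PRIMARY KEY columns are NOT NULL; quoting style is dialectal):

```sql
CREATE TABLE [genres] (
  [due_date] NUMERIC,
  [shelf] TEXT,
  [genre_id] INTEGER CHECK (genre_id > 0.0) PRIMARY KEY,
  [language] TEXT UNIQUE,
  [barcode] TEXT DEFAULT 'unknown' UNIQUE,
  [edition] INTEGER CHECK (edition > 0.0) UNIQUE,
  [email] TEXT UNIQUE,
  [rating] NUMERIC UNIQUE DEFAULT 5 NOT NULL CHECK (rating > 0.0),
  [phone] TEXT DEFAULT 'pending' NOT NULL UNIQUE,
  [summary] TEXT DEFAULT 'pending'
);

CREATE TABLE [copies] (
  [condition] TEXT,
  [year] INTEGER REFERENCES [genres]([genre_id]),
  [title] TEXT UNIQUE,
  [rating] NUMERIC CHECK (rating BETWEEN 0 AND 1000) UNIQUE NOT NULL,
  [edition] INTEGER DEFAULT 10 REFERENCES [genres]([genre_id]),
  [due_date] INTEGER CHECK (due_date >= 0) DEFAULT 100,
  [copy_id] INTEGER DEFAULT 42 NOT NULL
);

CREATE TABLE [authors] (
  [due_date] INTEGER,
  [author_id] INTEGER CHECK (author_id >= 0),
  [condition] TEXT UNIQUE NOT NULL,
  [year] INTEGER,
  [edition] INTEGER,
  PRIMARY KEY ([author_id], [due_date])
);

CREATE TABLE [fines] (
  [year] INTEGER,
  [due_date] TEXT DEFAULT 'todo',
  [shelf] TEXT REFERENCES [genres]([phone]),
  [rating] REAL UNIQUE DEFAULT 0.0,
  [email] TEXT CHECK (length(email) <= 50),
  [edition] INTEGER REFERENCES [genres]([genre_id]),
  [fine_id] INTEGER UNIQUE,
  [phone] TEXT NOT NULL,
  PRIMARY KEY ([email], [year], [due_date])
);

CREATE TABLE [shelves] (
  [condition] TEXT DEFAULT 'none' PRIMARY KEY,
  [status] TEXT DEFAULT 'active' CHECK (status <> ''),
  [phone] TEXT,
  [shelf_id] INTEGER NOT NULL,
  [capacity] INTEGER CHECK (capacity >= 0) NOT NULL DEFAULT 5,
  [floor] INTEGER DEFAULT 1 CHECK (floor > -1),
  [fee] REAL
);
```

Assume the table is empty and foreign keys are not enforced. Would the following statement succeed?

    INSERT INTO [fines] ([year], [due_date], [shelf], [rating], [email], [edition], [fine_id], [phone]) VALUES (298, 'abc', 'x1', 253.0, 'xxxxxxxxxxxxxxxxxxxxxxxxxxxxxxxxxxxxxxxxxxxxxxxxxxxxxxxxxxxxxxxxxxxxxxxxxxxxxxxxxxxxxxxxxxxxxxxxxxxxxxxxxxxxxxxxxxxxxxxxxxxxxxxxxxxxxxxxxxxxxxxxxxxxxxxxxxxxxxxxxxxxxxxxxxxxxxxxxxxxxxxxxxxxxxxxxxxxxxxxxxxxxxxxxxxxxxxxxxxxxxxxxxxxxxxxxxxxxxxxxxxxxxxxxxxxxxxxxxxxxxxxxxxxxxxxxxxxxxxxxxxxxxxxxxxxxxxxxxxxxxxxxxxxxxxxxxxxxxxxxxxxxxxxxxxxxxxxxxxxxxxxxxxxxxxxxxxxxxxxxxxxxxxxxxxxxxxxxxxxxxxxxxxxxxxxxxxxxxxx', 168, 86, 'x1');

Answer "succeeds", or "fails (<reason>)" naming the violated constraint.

The value 'xxxxxxxxxxxxxxxxxxxxxxxxxxxxxxxxxxxxxxxxxxxxxxxxxxxxxxxxxxxxxxxxxxxxxxxxxxxxxxxxxxxxxxxxxxxxxxxxxxxxxxxxxxxxxxxxxxxxxxxxxxxxxxxxxxxxxxxxxxxxxxxxxxxxxxxxxxxxxxxxxxxxxxxxxxxxxxxxxxxxxxxxxxxxxxxxxxxxxxxxxxxxxxxxxxxxxxxxxxxxxxxxxxxxxxxxxxxxxxxxxxxxxxxxxxxxxxxxxxxxxxxxxxxxxxxxxxxxxxxxxxxxxxxxxxxxxxxxxxxxxxxxxxxxxxxxxxxxxxxxxxxxxxxxxxxxxxxxxxxxxxxxxxxxxxxxxxxxxxxxxxxxxxxxxxxxxxxxxxxxxxxxxxxxxxxxxxxxxxxx' for email violates CHECK (length(email) <= 50).

fails (CHECK on email)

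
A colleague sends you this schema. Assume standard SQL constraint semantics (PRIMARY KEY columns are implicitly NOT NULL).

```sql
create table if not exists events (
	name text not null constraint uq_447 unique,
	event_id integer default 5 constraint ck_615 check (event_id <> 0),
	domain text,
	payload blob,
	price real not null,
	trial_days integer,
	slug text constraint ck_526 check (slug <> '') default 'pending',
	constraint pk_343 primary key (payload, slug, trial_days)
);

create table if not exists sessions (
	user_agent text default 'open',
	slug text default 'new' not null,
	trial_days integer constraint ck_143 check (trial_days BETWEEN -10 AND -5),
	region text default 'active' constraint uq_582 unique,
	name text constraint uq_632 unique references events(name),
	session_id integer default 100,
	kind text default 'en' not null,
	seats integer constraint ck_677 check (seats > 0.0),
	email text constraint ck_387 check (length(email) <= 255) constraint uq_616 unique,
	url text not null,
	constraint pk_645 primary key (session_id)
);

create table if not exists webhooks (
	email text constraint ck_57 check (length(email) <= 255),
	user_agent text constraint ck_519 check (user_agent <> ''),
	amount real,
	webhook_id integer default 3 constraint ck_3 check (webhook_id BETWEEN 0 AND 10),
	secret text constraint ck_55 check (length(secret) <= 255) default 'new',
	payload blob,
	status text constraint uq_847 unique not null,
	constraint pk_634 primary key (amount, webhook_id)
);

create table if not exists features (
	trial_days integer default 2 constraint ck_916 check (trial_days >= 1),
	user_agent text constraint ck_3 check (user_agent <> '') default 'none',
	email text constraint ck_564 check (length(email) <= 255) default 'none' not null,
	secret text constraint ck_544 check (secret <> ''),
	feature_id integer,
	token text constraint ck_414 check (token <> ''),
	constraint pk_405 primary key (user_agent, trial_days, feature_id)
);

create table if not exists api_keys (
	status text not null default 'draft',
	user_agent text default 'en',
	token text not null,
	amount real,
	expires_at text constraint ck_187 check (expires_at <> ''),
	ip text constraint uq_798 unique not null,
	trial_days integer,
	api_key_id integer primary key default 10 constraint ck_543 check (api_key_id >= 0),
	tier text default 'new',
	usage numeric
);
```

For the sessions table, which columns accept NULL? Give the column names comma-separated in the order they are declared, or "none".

- user_agent: DEFAULT only fills an omitted column; an explicit NULL is still allowed → nullable.
- slug: declared NOT NULL → not nullable.
- trial_days: CHECK does not forbid NULL (a CHECK constraint passes when its expression is NULL) → nullable.
- region: UNIQUE does not imply NOT NULL → nullable.
- name: a foreign key column may be NULL unless separately constrained → nullable.
- session_id: part of the PRIMARY KEY, which implies NOT NULL → not nullable.
- kind: declared NOT NULL → not nullable.
- seats: CHECK does not forbid NULL (a CHECK constraint passes when its expression is NULL) → nullable.
- email: CHECK does not forbid NULL (a CHECK constraint passes when its expression is NULL) → nullable.
- url: declared NOT NULL → not nullable.

user_agent, trial_days, region, name, seats, email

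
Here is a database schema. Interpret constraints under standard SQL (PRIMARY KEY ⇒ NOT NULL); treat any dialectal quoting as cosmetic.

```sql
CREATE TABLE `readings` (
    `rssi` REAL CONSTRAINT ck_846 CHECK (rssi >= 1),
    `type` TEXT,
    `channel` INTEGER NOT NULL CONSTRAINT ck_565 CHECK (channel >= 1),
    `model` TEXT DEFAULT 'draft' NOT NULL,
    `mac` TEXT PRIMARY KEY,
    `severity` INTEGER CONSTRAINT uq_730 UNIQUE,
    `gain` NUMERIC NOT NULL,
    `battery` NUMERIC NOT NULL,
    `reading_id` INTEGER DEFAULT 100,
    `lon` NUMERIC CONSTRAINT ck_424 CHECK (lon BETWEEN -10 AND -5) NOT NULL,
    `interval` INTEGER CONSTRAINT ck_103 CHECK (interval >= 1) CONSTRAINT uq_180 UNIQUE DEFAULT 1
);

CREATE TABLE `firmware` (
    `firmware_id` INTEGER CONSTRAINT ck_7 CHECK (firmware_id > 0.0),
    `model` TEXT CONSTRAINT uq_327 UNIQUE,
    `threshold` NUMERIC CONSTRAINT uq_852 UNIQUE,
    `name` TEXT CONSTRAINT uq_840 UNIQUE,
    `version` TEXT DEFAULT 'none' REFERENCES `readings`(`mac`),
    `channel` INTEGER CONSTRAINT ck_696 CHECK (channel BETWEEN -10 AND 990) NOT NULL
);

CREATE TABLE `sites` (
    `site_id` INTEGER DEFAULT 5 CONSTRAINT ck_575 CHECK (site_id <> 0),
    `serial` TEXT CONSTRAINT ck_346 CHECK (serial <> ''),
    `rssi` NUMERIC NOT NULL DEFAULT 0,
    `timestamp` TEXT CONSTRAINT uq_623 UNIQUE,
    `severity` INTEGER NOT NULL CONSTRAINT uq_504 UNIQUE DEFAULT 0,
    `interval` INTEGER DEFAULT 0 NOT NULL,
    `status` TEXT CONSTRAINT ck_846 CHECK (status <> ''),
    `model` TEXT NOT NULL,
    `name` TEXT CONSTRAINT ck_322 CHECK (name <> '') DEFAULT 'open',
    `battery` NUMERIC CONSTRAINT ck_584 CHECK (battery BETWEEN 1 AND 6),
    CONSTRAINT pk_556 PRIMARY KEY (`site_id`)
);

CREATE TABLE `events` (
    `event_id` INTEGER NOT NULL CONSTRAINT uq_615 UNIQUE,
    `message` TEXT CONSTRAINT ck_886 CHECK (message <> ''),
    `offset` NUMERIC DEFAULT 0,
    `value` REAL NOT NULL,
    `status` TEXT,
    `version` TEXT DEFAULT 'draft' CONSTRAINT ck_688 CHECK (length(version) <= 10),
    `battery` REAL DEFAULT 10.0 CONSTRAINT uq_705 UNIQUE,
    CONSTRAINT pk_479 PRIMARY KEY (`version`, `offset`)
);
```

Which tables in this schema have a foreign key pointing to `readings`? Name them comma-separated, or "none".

firmware

- firmware.version references readings(mac).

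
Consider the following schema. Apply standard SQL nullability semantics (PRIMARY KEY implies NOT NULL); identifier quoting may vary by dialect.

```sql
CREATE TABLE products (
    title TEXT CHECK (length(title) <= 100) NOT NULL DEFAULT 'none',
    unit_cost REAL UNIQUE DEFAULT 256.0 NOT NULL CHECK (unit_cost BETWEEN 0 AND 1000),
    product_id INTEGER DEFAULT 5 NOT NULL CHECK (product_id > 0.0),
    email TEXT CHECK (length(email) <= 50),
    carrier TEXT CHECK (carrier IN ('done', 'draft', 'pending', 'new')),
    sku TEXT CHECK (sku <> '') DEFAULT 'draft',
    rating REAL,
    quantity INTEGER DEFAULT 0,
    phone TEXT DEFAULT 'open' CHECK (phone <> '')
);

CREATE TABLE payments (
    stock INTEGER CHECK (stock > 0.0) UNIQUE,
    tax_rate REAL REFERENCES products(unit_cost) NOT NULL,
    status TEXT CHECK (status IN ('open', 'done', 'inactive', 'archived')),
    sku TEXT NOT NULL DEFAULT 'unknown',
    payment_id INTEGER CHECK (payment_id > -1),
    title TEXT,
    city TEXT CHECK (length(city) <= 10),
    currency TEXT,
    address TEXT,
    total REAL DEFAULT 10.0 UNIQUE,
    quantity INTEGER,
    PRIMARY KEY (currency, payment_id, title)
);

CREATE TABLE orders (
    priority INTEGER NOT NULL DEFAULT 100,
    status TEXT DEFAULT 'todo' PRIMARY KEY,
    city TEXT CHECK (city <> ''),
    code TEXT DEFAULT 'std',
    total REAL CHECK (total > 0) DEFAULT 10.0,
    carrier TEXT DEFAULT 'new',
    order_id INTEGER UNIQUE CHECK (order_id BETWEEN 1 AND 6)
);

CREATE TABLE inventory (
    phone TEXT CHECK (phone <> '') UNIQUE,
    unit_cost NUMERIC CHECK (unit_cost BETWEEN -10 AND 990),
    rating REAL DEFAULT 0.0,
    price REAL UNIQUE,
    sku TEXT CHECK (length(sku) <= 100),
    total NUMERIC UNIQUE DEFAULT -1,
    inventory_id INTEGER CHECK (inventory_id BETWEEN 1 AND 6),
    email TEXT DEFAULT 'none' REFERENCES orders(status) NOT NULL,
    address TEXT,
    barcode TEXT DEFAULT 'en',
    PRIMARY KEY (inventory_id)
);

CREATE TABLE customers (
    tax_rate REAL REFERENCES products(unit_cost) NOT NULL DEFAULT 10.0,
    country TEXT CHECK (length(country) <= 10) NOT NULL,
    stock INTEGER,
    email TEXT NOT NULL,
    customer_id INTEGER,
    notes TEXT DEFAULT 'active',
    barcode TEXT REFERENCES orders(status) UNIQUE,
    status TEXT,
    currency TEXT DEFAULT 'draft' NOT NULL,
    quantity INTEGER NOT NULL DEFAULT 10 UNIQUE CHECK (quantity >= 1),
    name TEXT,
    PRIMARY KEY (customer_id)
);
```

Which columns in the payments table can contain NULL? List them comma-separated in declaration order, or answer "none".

- stock: CHECK does not forbid NULL (a CHECK constraint passes when its expression is NULL) → nullable.
- tax_rate: declared NOT NULL → not nullable.
- status: CHECK does not forbid NULL (a CHECK constraint passes when its expression is NULL) → nullable.
- sku: declared NOT NULL → not nullable.
- payment_id: part of the PRIMARY KEY, which implies NOT NULL → not nullable.
- title: part of the PRIMARY KEY, which implies NOT NULL → not nullable.
- city: CHECK does not forbid NULL (a CHECK constraint passes when its expression is NULL) → nullable.
- currency: part of the PRIMARY KEY, which implies NOT NULL → not nullable.
- address: no NOT NULL constraint applies → nullable.
- total: UNIQUE does not imply NOT NULL → nullable.
- quantity: no NOT NULL constraint applies → nullable.

stock, status, city, address, total, quantity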